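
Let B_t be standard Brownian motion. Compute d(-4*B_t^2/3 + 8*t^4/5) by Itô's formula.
d(-4*B_t^2/3 + 8*t^4/5) = (32*t^3/5 - 4/3) dt + (-8*B_t/3) dB_t

Itô's formula for f(t, x): d f(t, B_t) = (f_t + (1/2) f_xx) dt + f_x dB_t. Compute partials of f(t, x) = 8*t^4/5 - 4*x^2/3:
  f_t(t,x)  = 32*t^3/5
  f_x(t,x)  = -8*x/3
  f_xx(t,x) = -8/3
Assemble drift = f_t + (1/2) f_xx = 32*t^3/5 - 4/3 and diffusion = f_x = -8*x/3. Substituting x = B_t:
  d(-4*B_t^2/3 + 8*t^4/5) = (32*t^3/5 - 4/3) dt + (-8*B_t/3) dB_t.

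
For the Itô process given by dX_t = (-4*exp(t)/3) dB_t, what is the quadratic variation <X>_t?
<X>_t = 8*exp(2*t)/9 - 8/9

For an Itô process dX_t = a(t) dt + b(t) dB_t, the quadratic variation is <X>_t = int_0^t b(s)^2 ds (the drift term does not contribute). Here b(s) = -4*exp(s)/3, so
  b(s)^2 = 16*exp(2*s)/9.
Integrating from 0 to t:
  <X>_t = int_0^t (16*exp(2*s)/9) ds = 8*exp(2*t)/9 - 8/9.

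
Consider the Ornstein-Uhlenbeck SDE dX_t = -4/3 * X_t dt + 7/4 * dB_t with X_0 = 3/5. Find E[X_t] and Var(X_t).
E[X_t] = 3*exp(-4*t/3)/5; Var(X_t) = 147/128 - 147*exp(-8*t/3)/128

The OU SDE dX = -theta X dt + sigma dB admits the integrating factor exp(theta t): d(exp(theta t) X_t) = sigma exp(theta t) dB_t. Integrating from 0 to t:
  X_t = x_0 * exp(-theta t) + sigma * int_0^t exp(-theta (t-s)) dB_s.
The Itô integral has mean 0 and (by the Itô isometry) variance sigma^2 * int_0^t exp(-2 theta (t - s)) ds = sigma^2 * (1 - exp(-2 theta t)) / (2 theta).
With theta = 4/3, sigma = 7/4, x_0 = 3/5:
  E[X_t] = 3/5 * exp(-4/3 t) = 3*exp(-4*t/3)/5
  Var(X_t) = (7/4)^2 * (1 - exp(-2*4/3 t)) / (2 * 4/3) = 147/128 - 147*exp(-8*t/3)/128.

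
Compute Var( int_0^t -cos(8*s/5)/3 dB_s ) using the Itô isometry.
Var = t/18 + 5*sin(8*t/5)*cos(8*t/5)/144

The Itô integral of a deterministic integrand f(s) has mean 0 because each increment f(s) * (B_{s+ds} - B_s) has mean 0. By the Itô isometry:
  Var( int_0^t f(s) dB_s ) = E[ (int_0^t f(s) dB_s)^2 ] = int_0^t f(s)^2 ds.
Here f(s) = -cos(8*s/5)/3, so f(s)^2 = cos(8*s/5)^2/9. Integrate:
  int_0^t (cos(8*s/5)^2/9) ds = t/18 + 5*sin(8*t/5)*cos(8*t/5)/144.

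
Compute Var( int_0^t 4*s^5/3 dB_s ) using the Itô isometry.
Var = 16*t^11/99

The Itô integral of a deterministic integrand f(s) has mean 0 because each increment f(s) * (B_{s+ds} - B_s) has mean 0. By the Itô isometry:
  Var( int_0^t f(s) dB_s ) = E[ (int_0^t f(s) dB_s)^2 ] = int_0^t f(s)^2 ds.
Here f(s) = 4*s^5/3, so f(s)^2 = 16*s^10/9. Integrate:
  int_0^t (16*s^10/9) ds = 16*t^11/99.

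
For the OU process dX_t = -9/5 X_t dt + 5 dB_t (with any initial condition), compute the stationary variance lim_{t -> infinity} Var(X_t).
lim Var(X_t) = 125/18

The OU SDE dX = -theta X dt + sigma dB admits the integrating factor exp(theta t): d(exp(theta t) X_t) = sigma exp(theta t) dB_t. Integrating from 0 to t gives X_t = x_0 * exp(-theta t) + sigma * int_0^t exp(-theta (t-s)) dB_s for any initial x_0. The Itô integral has variance (by the Itô isometry) sigma^2 * int_0^t exp(-2 theta (t - s)) ds = sigma^2 * (1 - exp(-2 theta t)) / (2 theta), independent of x_0.
With theta = 9/5, sigma = 5:
  Var(X_t) = (5)^2 * (1 - exp(-2*9/5 t)) / (2 * 9/5) = 125/18 - 125*exp(-18*t/5)/18.
As t -> infinity, exp(-2*9/5 t) -> 0, so the stationary variance is sigma^2 / (2 theta) = 125/18.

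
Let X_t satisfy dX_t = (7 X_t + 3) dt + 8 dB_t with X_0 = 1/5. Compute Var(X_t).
Var(X_t) = 32*exp(14*t)/7 - 32/7

The variance V(t) = Var(X_t) satisfies V'(t) = 2 a V(t) + c^2 with V(0) = 0 (drift coefficient is linear in X, diffusion is constant). With a = 7, c = 8, the solution is
  V(t) = (c^2 / (2 a)) * (exp(2 a t) - 1)
       = (8^2 / (2*7)) * (exp(14 t) - 1)
       = 32*exp(14*t)/7 - 32/7.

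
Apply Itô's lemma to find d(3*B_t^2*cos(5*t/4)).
d(3*B_t^2*cos(5*t/4)) = (-15*B_t^2*sin(5*t/4)/4 + 3*cos(5*t/4)) dt + (6*B_t*cos(5*t/4)) dB_t

Itô's formula for f(t, x): d f(t, B_t) = (f_t + (1/2) f_xx) dt + f_x dB_t. Compute partials of f(t, x) = 3*x^2*cos(5*t/4):
  f_t(t,x)  = -15*x^2*sin(5*t/4)/4
  f_x(t,x)  = 6*x*cos(5*t/4)
  f_xx(t,x) = 6*cos(5*t/4)
Assemble drift = f_t + (1/2) f_xx = -15*x^2*sin(5*t/4)/4 + 3*cos(5*t/4) and diffusion = f_x = 6*x*cos(5*t/4). Substituting x = B_t:
  d(3*B_t^2*cos(5*t/4)) = (-15*B_t^2*sin(5*t/4)/4 + 3*cos(5*t/4)) dt + (6*B_t*cos(5*t/4)) dB_t.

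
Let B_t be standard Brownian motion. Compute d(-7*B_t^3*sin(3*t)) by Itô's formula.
d(-7*B_t^3*sin(3*t)) = (-21*B_t*(B_t^2*cos(3*t) + sin(3*t))) dt + (-21*B_t^2*sin(3*t)) dB_t

Itô's formula for f(t, x): d f(t, B_t) = (f_t + (1/2) f_xx) dt + f_x dB_t. Compute partials of f(t, x) = -7*x^3*sin(3*t):
  f_t(t,x)  = -21*x^3*cos(3*t)
  f_x(t,x)  = -21*x^2*sin(3*t)
  f_xx(t,x) = -42*x*sin(3*t)
Assemble drift = f_t + (1/2) f_xx = -21*x*(x^2*cos(3*t) + sin(3*t)) and diffusion = f_x = -21*x^2*sin(3*t). Substituting x = B_t:
  d(-7*B_t^3*sin(3*t)) = (-21*B_t*(B_t^2*cos(3*t) + sin(3*t))) dt + (-21*B_t^2*sin(3*t)) dB_t.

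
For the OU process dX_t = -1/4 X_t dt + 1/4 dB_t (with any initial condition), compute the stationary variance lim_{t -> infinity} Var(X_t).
lim Var(X_t) = 1/8

The OU SDE dX = -theta X dt + sigma dB admits the integrating factor exp(theta t): d(exp(theta t) X_t) = sigma exp(theta t) dB_t. Integrating from 0 to t gives X_t = x_0 * exp(-theta t) + sigma * int_0^t exp(-theta (t-s)) dB_s for any initial x_0. The Itô integral has variance (by the Itô isometry) sigma^2 * int_0^t exp(-2 theta (t - s)) ds = sigma^2 * (1 - exp(-2 theta t)) / (2 theta), independent of x_0.
With theta = 1/4, sigma = 1/4:
  Var(X_t) = (1/4)^2 * (1 - exp(-2*1/4 t)) / (2 * 1/4) = 1/8 - exp(-t/2)/8.
As t -> infinity, exp(-2*1/4 t) -> 0, so the stationary variance is sigma^2 / (2 theta) = 1/8.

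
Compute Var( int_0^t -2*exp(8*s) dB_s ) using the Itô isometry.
Var = exp(16*t)/4 - 1/4

The Itô integral of a deterministic integrand f(s) has mean 0 because each increment f(s) * (B_{s+ds} - B_s) has mean 0. By the Itô isometry:
  Var( int_0^t f(s) dB_s ) = E[ (int_0^t f(s) dB_s)^2 ] = int_0^t f(s)^2 ds.
Here f(s) = -2*exp(8*s), so f(s)^2 = 4*exp(16*s). Integrate:
  int_0^t (4*exp(16*s)) ds = exp(16*t)/4 - 1/4.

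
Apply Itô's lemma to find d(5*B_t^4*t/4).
d(5*B_t^4*t/4) = (5*B_t^2*(B_t^2 + 6*t)/4) dt + (5*B_t^3*t) dB_t

Itô's formula for f(t, x): d f(t, B_t) = (f_t + (1/2) f_xx) dt + f_x dB_t. Compute partials of f(t, x) = 5*t*x^4/4:
  f_t(t,x)  = 5*x^4/4
  f_x(t,x)  = 5*t*x^3
  f_xx(t,x) = 15*t*x^2
Assemble drift = f_t + (1/2) f_xx = 5*x^2*(6*t + x^2)/4 and diffusion = f_x = 5*t*x^3. Substituting x = B_t:
  d(5*B_t^4*t/4) = (5*B_t^2*(B_t^2 + 6*t)/4) dt + (5*B_t^3*t) dB_t.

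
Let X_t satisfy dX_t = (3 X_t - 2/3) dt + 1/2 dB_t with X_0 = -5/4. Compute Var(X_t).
Var(X_t) = exp(6*t)/24 - 1/24

The variance V(t) = Var(X_t) satisfies V'(t) = 2 a V(t) + c^2 with V(0) = 0 (drift coefficient is linear in X, diffusion is constant). With a = 3, c = 1/2, the solution is
  V(t) = (c^2 / (2 a)) * (exp(2 a t) - 1)
       = ((1/2)^2 / (2*3)) * (exp(6 t) - 1)
       = exp(6*t)/24 - 1/24.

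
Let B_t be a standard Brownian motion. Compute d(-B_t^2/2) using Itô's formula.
d(-B_t^2/2) = (-1/2) dt + (-B_t) dB_t

Itô's formula for f(B_t) gives d f(B_t) = f'(B_t) dB_t + (1/2) f''(B_t) dt. Compute derivatives of f(x) = -x^2/2:
  f'(x)  = -x
  f''(x) = -1
Substitute x = B_t and multiply the f'' term by 1/2:
  drift     = (1/2) * (-1) evaluated at B_t = -1/2
  diffusion = (-x) evaluated at B_t = -B_t
Therefore d(-B_t^2/2) = (-1/2) dt + (-B_t) dB_t.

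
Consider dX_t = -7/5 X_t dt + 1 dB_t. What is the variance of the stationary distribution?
lim Var(X_t) = 5/14

The OU SDE dX = -theta X dt + sigma dB admits the integrating factor exp(theta t): d(exp(theta t) X_t) = sigma exp(theta t) dB_t. Integrating from 0 to t gives X_t = x_0 * exp(-theta t) + sigma * int_0^t exp(-theta (t-s)) dB_s for any initial x_0. The Itô integral has variance (by the Itô isometry) sigma^2 * int_0^t exp(-2 theta (t - s)) ds = sigma^2 * (1 - exp(-2 theta t)) / (2 theta), independent of x_0.
With theta = 7/5, sigma = 1:
  Var(X_t) = (1)^2 * (1 - exp(-2*7/5 t)) / (2 * 7/5) = 5/14 - 5*exp(-14*t/5)/14.
As t -> infinity, exp(-2*7/5 t) -> 0, so the stationary variance is sigma^2 / (2 theta) = 5/14.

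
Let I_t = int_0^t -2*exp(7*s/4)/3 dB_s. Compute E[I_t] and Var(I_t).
E[I_t] = 0; Var(I_t) = 8*exp(7*t/2)/63 - 8/63

The Itô integral of a deterministic integrand f(s) has mean 0 because each increment f(s) * (B_{s+ds} - B_s) has mean 0. By the Itô isometry:
  Var( int_0^t f(s) dB_s ) = E[ (int_0^t f(s) dB_s)^2 ] = int_0^t f(s)^2 ds.
Here f(s) = -2*exp(7*s/4)/3, so f(s)^2 = 4*exp(7*s/2)/9. Integrate:
  int_0^t (4*exp(7*s/2)/9) ds = 8*exp(7*t/2)/63 - 8/63.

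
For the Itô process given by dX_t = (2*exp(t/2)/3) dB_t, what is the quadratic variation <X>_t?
<X>_t = 4*exp(t)/9 - 4/9

For an Itô process dX_t = a(t) dt + b(t) dB_t, the quadratic variation is <X>_t = int_0^t b(s)^2 ds (the drift term does not contribute). Here b(s) = 2*exp(s/2)/3, so
  b(s)^2 = 4*exp(s)/9.
Integrating from 0 to t:
  <X>_t = int_0^t (4*exp(s)/9) ds = 4*exp(t)/9 - 4/9.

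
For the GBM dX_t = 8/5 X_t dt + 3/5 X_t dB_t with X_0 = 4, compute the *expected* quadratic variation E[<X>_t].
E[<X>_t] = 144*exp(89*t/25)/89 - 144/89

<X>_t = int_0^t ((3/5) * X_s)^2 ds. Taking expectation inside the integral: E[<X>_t] = (3/5)^2 * int_0^t E[X_s^2] ds. For GBM, E[X_s^2] = x_0^2 * exp((2 mu + sigma^2) s). Integrating:
  E[<X>_t] = (3/5)^2 * 4^2 * (exp((2*(8/5) + (3/5)^2) t) - 1) / (2*(8/5) + (3/5)^2)
           = (3/5)^2 * 4^2 * (exp((89/25) t) - 1) / (89/25) = 144*exp(89*t/25)/89 - 144/89.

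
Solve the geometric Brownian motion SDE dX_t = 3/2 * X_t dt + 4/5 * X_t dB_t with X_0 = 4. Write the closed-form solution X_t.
X_t = 4 * exp((59/50) * t + (4/5) * B_t)

For GBM dX = mu X dt + sigma X dB with X_0 = x_0, apply Itô to Y = log X: dY = (mu - sigma^2/2) dt + sigma dB, so Y_t = log(x_0) + (mu - sigma^2/2) t + sigma B_t and hence X_t = x_0 * exp((mu - sigma^2/2) t + sigma B_t).
With mu = 3/2, sigma = 4/5, x_0 = 4, this gives:
  X_t = 4 * exp((59/50) * t + (4/5) * B_t).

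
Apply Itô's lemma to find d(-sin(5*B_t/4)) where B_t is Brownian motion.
d(-sin(5*B_t/4)) = (25*sin(5*B_t/4)/32) dt + (-5*cos(5*B_t/4)/4) dB_t

Itô's formula for f(B_t) gives d f(B_t) = f'(B_t) dB_t + (1/2) f''(B_t) dt. Compute derivatives of f(x) = -sin(5*x/4):
  f'(x)  = -5*cos(5*x/4)/4
  f''(x) = 25*sin(5*x/4)/16
Substitute x = B_t and multiply the f'' term by 1/2:
  drift     = (1/2) * (25*sin(5*x/4)/16) evaluated at B_t = 25*sin(5*B_t/4)/32
  diffusion = (-5*cos(5*x/4)/4) evaluated at B_t = -5*cos(5*B_t/4)/4
Therefore d(-sin(5*B_t/4)) = (25*sin(5*B_t/4)/32) dt + (-5*cos(5*B_t/4)/4) dB_t.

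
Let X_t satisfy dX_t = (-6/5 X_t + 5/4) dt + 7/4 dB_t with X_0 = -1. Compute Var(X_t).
Var(X_t) = 245/192 - 245*exp(-12*t/5)/192

The variance V(t) = Var(X_t) satisfies V'(t) = 2 a V(t) + c^2 with V(0) = 0 (drift coefficient is linear in X, diffusion is constant). With a = -6/5, c = 7/4, the solution is
  V(t) = (c^2 / (2 a)) * (exp(2 a t) - 1)
       = ((7/4)^2 / (2*(-6/5))) * (exp((-12/5) t) - 1)
       = 245/192 - 245*exp(-12*t/5)/192.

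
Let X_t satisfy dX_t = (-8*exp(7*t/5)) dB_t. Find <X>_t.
<X>_t = 160*exp(14*t/5)/7 - 160/7

For an Itô process dX_t = a(t) dt + b(t) dB_t, the quadratic variation is <X>_t = int_0^t b(s)^2 ds (the drift term does not contribute). Here b(s) = -8*exp(7*s/5), so
  b(s)^2 = 64*exp(14*s/5).
Integrating from 0 to t:
  <X>_t = int_0^t (64*exp(14*s/5)) ds = 160*exp(14*t/5)/7 - 160/7.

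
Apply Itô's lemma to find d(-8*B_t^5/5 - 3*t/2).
d(-8*B_t^5/5 - 3*t/2) = (-16*B_t^3 - 3/2) dt + (-8*B_t^4) dB_t

Itô's formula for f(t, x): d f(t, B_t) = (f_t + (1/2) f_xx) dt + f_x dB_t. Compute partials of f(t, x) = -3*t/2 - 8*x^5/5:
  f_t(t,x)  = -3/2
  f_x(t,x)  = -8*x^4
  f_xx(t,x) = -32*x^3
Assemble drift = f_t + (1/2) f_xx = -16*x^3 - 3/2 and diffusion = f_x = -8*x^4. Substituting x = B_t:
  d(-8*B_t^5/5 - 3*t/2) = (-16*B_t^3 - 3/2) dt + (-8*B_t^4) dB_t.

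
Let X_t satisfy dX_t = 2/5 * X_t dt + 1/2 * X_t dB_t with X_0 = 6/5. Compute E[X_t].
E[X_t] = 6*exp(2*t/5)/5

For GBM dX = mu X dt + sigma X dB with X_0 = x_0, apply Itô to Y = log X: dY = (mu - sigma^2/2) dt + sigma dB, so Y_t = log(x_0) + (mu - sigma^2/2) t + sigma B_t and hence X_t = x_0 * exp((mu - sigma^2/2) t + sigma B_t).
With mu = 2/5, sigma = 1/2, x_0 = 6/5, this gives:
  X_t = 6/5 * exp((11/40) * t + (1/2) * B_t).
Since sigma*B_t ~ Normal(0, sigma^2 t), E[exp(sigma*B_t)] = exp(sigma^2 t / 2); so E[X_t] = x_0 * exp((mu - sigma^2/2) t) * exp(sigma^2 t / 2) = x_0 * exp(mu t) = 6*exp(2*t/5)/5.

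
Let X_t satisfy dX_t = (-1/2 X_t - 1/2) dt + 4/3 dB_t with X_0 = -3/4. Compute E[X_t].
E[X_t] = -1 + exp(-t/2)/4

Taking expectations and using E[dB_t] = 0, the mean m(t) = E[X_t] satisfies the ODE m'(t) = a m(t) + b with m(0) = x_0. With a = -1/2, b = -1/2, x_0 = -3/4, the solution is
  m(t) = x_0 * exp(a t) + (b/a) * (exp(a t) - 1)
       = (-3/4) * exp((-1/2) t) + ((-1/2)/(-1/2)) * (exp((-1/2) t) - 1)
       = -1 + exp(-t/2)/4.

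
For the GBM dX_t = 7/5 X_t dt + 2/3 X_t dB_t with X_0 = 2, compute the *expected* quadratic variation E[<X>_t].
E[<X>_t] = 40*exp(146*t/45)/73 - 40/73

<X>_t = int_0^t ((2/3) * X_s)^2 ds. Taking expectation inside the integral: E[<X>_t] = (2/3)^2 * int_0^t E[X_s^2] ds. For GBM, E[X_s^2] = x_0^2 * exp((2 mu + sigma^2) s). Integrating:
  E[<X>_t] = (2/3)^2 * 2^2 * (exp((2*(7/5) + (2/3)^2) t) - 1) / (2*(7/5) + (2/3)^2)
           = (2/3)^2 * 2^2 * (exp((146/45) t) - 1) / (146/45) = 40*exp(146*t/45)/73 - 40/73.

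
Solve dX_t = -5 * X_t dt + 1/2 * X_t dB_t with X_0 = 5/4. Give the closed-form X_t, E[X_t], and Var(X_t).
X_t = 5/4 * exp((-41/8) t + (1/2) B_t); E[X_t] = 5*exp(-5*t)/4; Var(X_t) = (25*exp(t/4) - 25)*exp(-10*t)/16

For GBM dX = mu X dt + sigma X dB with X_0 = x_0, apply Itô to Y = log X: dY = (mu - sigma^2/2) dt + sigma dB, so Y_t = log(x_0) + (mu - sigma^2/2) t + sigma B_t and hence X_t = x_0 * exp((mu - sigma^2/2) t + sigma B_t).
With mu = -5, sigma = 1/2, x_0 = 5/4, this gives:
  X_t = 5/4 * exp((-41/8) * t + (1/2) * B_t).
Since sigma*B_t ~ Normal(0, sigma^2 t), E[exp(sigma*B_t)] = exp(sigma^2 t / 2); so E[X_t] = x_0 * exp((mu - sigma^2/2) t) * exp(sigma^2 t / 2) = x_0 * exp(mu t) = 5*exp(-5*t)/4.
Var(X_t) = E[X_t^2] - (E[X_t])^2 = x_0^2 * exp(2 mu t) * (exp(sigma^2 t) - 1) = (25*exp(t/4) - 25)*exp(-10*t)/16.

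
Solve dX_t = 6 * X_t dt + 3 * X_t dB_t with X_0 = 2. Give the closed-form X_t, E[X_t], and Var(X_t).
X_t = 2 * exp((3/2) t + (3) B_t); E[X_t] = 2*exp(6*t); Var(X_t) = 4*(exp(9*t) - 1)*exp(12*t)

For GBM dX = mu X dt + sigma X dB with X_0 = x_0, apply Itô to Y = log X: dY = (mu - sigma^2/2) dt + sigma dB, so Y_t = log(x_0) + (mu - sigma^2/2) t + sigma B_t and hence X_t = x_0 * exp((mu - sigma^2/2) t + sigma B_t).
With mu = 6, sigma = 3, x_0 = 2, this gives:
  X_t = 2 * exp((3/2) * t + (3) * B_t).
Since sigma*B_t ~ Normal(0, sigma^2 t), E[exp(sigma*B_t)] = exp(sigma^2 t / 2); so E[X_t] = x_0 * exp((mu - sigma^2/2) t) * exp(sigma^2 t / 2) = x_0 * exp(mu t) = 2*exp(6*t).
Var(X_t) = E[X_t^2] - (E[X_t])^2 = x_0^2 * exp(2 mu t) * (exp(sigma^2 t) - 1) = 4*(exp(9*t) - 1)*exp(12*t).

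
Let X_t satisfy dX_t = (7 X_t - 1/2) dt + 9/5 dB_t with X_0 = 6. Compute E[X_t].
E[X_t] = 83*exp(7*t)/14 + 1/14

Taking expectations and using E[dB_t] = 0, the mean m(t) = E[X_t] satisfies the ODE m'(t) = a m(t) + b with m(0) = x_0. With a = 7, b = -1/2, x_0 = 6, the solution is
  m(t) = x_0 * exp(a t) + (b/a) * (exp(a t) - 1)
       = 6 * exp(7 t) + ((-1/2)/7) * (exp(7 t) - 1)
       = 83*exp(7*t)/14 + 1/14.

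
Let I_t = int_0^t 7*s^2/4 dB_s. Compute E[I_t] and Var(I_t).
E[I_t] = 0; Var(I_t) = 49*t^5/80

The Itô integral of a deterministic integrand f(s) has mean 0 because each increment f(s) * (B_{s+ds} - B_s) has mean 0. By the Itô isometry:
  Var( int_0^t f(s) dB_s ) = E[ (int_0^t f(s) dB_s)^2 ] = int_0^t f(s)^2 ds.
Here f(s) = 7*s^2/4, so f(s)^2 = 49*s^4/16. Integrate:
  int_0^t (49*s^4/16) ds = 49*t^5/80.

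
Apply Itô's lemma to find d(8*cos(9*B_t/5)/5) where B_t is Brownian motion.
d(8*cos(9*B_t/5)/5) = (-324*cos(9*B_t/5)/125) dt + (-72*sin(9*B_t/5)/25) dB_t

Itô's formula for f(B_t) gives d f(B_t) = f'(B_t) dB_t + (1/2) f''(B_t) dt. Compute derivatives of f(x) = 8*cos(9*x/5)/5:
  f'(x)  = -72*sin(9*x/5)/25
  f''(x) = -648*cos(9*x/5)/125
Substitute x = B_t and multiply the f'' term by 1/2:
  drift     = (1/2) * (-648*cos(9*x/5)/125) evaluated at B_t = -324*cos(9*B_t/5)/125
  diffusion = (-72*sin(9*x/5)/25) evaluated at B_t = -72*sin(9*B_t/5)/25
Therefore d(8*cos(9*B_t/5)/5) = (-324*cos(9*B_t/5)/125) dt + (-72*sin(9*B_t/5)/25) dB_t.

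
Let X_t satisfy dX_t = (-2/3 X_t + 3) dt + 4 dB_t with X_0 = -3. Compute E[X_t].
E[X_t] = 9/2 - 15*exp(-2*t/3)/2

Taking expectations and using E[dB_t] = 0, the mean m(t) = E[X_t] satisfies the ODE m'(t) = a m(t) + b with m(0) = x_0. With a = -2/3, b = 3, x_0 = -3, the solution is
  m(t) = x_0 * exp(a t) + (b/a) * (exp(a t) - 1)
       = (-3) * exp((-2/3) t) + (3/(-2/3)) * (exp((-2/3) t) - 1)
       = 9/2 - 15*exp(-2*t/3)/2.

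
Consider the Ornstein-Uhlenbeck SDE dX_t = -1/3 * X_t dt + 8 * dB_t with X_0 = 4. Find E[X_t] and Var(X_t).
E[X_t] = 4*exp(-t/3); Var(X_t) = 96 - 96*exp(-2*t/3)

The OU SDE dX = -theta X dt + sigma dB admits the integrating factor exp(theta t): d(exp(theta t) X_t) = sigma exp(theta t) dB_t. Integrating from 0 to t:
  X_t = x_0 * exp(-theta t) + sigma * int_0^t exp(-theta (t-s)) dB_s.
The Itô integral has mean 0 and (by the Itô isometry) variance sigma^2 * int_0^t exp(-2 theta (t - s)) ds = sigma^2 * (1 - exp(-2 theta t)) / (2 theta).
With theta = 1/3, sigma = 8, x_0 = 4:
  E[X_t] = 4 * exp(-1/3 t) = 4*exp(-t/3)
  Var(X_t) = (8)^2 * (1 - exp(-2*1/3 t)) / (2 * 1/3) = 96 - 96*exp(-2*t/3).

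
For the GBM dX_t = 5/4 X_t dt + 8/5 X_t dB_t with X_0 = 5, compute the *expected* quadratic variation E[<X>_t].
E[<X>_t] = 3200*exp(253*t/50)/253 - 3200/253

<X>_t = int_0^t ((8/5) * X_s)^2 ds. Taking expectation inside the integral: E[<X>_t] = (8/5)^2 * int_0^t E[X_s^2] ds. For GBM, E[X_s^2] = x_0^2 * exp((2 mu + sigma^2) s). Integrating:
  E[<X>_t] = (8/5)^2 * 5^2 * (exp((2*(5/4) + (8/5)^2) t) - 1) / (2*(5/4) + (8/5)^2)
           = (8/5)^2 * 5^2 * (exp((253/50) t) - 1) / (253/50) = 3200*exp(253*t/50)/253 - 3200/253.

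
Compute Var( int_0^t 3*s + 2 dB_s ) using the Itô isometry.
Var = t*(3*t^2 + 6*t + 4)

The Itô integral of a deterministic integrand f(s) has mean 0 because each increment f(s) * (B_{s+ds} - B_s) has mean 0. By the Itô isometry:
  Var( int_0^t f(s) dB_s ) = E[ (int_0^t f(s) dB_s)^2 ] = int_0^t f(s)^2 ds.
Here f(s) = 3*s + 2, so f(s)^2 = (3*s + 2)^2. Integrate:
  int_0^t ((3*s + 2)^2) ds = t*(3*t^2 + 6*t + 4).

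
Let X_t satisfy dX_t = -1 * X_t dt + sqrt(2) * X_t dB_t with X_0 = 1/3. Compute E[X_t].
E[X_t] = exp(-t)/3

For GBM dX = mu X dt + sigma X dB with X_0 = x_0, apply Itô to Y = log X: dY = (mu - sigma^2/2) dt + sigma dB, so Y_t = log(x_0) + (mu - sigma^2/2) t + sigma B_t and hence X_t = x_0 * exp((mu - sigma^2/2) t + sigma B_t).
With mu = -1, sigma = sqrt(2), x_0 = 1/3, this gives:
  X_t = 1/3 * exp((-2) * t + (sqrt(2)) * B_t).
Since sigma*B_t ~ Normal(0, sigma^2 t), E[exp(sigma*B_t)] = exp(sigma^2 t / 2); so E[X_t] = x_0 * exp((mu - sigma^2/2) t) * exp(sigma^2 t / 2) = x_0 * exp(mu t) = exp(-t)/3.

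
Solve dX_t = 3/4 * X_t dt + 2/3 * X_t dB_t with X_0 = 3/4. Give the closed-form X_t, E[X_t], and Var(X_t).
X_t = 3/4 * exp((19/36) t + (2/3) B_t); E[X_t] = 3*exp(3*t/4)/4; Var(X_t) = 9*(exp(4*t/9) - 1)*exp(3*t/2)/16

For GBM dX = mu X dt + sigma X dB with X_0 = x_0, apply Itô to Y = log X: dY = (mu - sigma^2/2) dt + sigma dB, so Y_t = log(x_0) + (mu - sigma^2/2) t + sigma B_t and hence X_t = x_0 * exp((mu - sigma^2/2) t + sigma B_t).
With mu = 3/4, sigma = 2/3, x_0 = 3/4, this gives:
  X_t = 3/4 * exp((19/36) * t + (2/3) * B_t).
Since sigma*B_t ~ Normal(0, sigma^2 t), E[exp(sigma*B_t)] = exp(sigma^2 t / 2); so E[X_t] = x_0 * exp((mu - sigma^2/2) t) * exp(sigma^2 t / 2) = x_0 * exp(mu t) = 3*exp(3*t/4)/4.
Var(X_t) = E[X_t^2] - (E[X_t])^2 = x_0^2 * exp(2 mu t) * (exp(sigma^2 t) - 1) = 9*(exp(4*t/9) - 1)*exp(3*t/2)/16.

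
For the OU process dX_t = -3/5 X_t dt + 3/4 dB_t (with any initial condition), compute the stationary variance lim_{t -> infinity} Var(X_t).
lim Var(X_t) = 15/32

The OU SDE dX = -theta X dt + sigma dB admits the integrating factor exp(theta t): d(exp(theta t) X_t) = sigma exp(theta t) dB_t. Integrating from 0 to t gives X_t = x_0 * exp(-theta t) + sigma * int_0^t exp(-theta (t-s)) dB_s for any initial x_0. The Itô integral has variance (by the Itô isometry) sigma^2 * int_0^t exp(-2 theta (t - s)) ds = sigma^2 * (1 - exp(-2 theta t)) / (2 theta), independent of x_0.
With theta = 3/5, sigma = 3/4:
  Var(X_t) = (3/4)^2 * (1 - exp(-2*3/5 t)) / (2 * 3/5) = 15/32 - 15*exp(-6*t/5)/32.
As t -> infinity, exp(-2*3/5 t) -> 0, so the stationary variance is sigma^2 / (2 theta) = 15/32.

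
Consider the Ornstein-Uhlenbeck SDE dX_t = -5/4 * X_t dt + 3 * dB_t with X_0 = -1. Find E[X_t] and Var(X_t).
E[X_t] = -exp(-5*t/4); Var(X_t) = 18/5 - 18*exp(-5*t/2)/5

The OU SDE dX = -theta X dt + sigma dB admits the integrating factor exp(theta t): d(exp(theta t) X_t) = sigma exp(theta t) dB_t. Integrating from 0 to t:
  X_t = x_0 * exp(-theta t) + sigma * int_0^t exp(-theta (t-s)) dB_s.
The Itô integral has mean 0 and (by the Itô isometry) variance sigma^2 * int_0^t exp(-2 theta (t - s)) ds = sigma^2 * (1 - exp(-2 theta t)) / (2 theta).
With theta = 5/4, sigma = 3, x_0 = -1:
  E[X_t] = -1 * exp(-5/4 t) = -exp(-5*t/4)
  Var(X_t) = (3)^2 * (1 - exp(-2*5/4 t)) / (2 * 5/4) = 18/5 - 18*exp(-5*t/2)/5.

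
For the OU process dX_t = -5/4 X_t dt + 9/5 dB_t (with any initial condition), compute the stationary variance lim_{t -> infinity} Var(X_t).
lim Var(X_t) = 162/125

The OU SDE dX = -theta X dt + sigma dB admits the integrating factor exp(theta t): d(exp(theta t) X_t) = sigma exp(theta t) dB_t. Integrating from 0 to t gives X_t = x_0 * exp(-theta t) + sigma * int_0^t exp(-theta (t-s)) dB_s for any initial x_0. The Itô integral has variance (by the Itô isometry) sigma^2 * int_0^t exp(-2 theta (t - s)) ds = sigma^2 * (1 - exp(-2 theta t)) / (2 theta), independent of x_0.
With theta = 5/4, sigma = 9/5:
  Var(X_t) = (9/5)^2 * (1 - exp(-2*5/4 t)) / (2 * 5/4) = 162/125 - 162*exp(-5*t/2)/125.
As t -> infinity, exp(-2*5/4 t) -> 0, so the stationary variance is sigma^2 / (2 theta) = 162/125.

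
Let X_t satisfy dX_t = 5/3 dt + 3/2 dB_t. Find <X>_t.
<X>_t = 9*t/4

For an Itô process dX_t = a(t) dt + b(t) dB_t, the quadratic variation is <X>_t = int_0^t b(s)^2 ds (the drift term does not contribute). Here b(s) = 3/2, so
  b(s)^2 = 9/4.
Integrating from 0 to t:
  <X>_t = int_0^t (9/4) ds = 9*t/4.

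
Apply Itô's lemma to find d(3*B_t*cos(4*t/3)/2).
d(3*B_t*cos(4*t/3)/2) = (-2*B_t*sin(4*t/3)) dt + (3*cos(4*t/3)/2) dB_t

Itô's formula for f(t, x): d f(t, B_t) = (f_t + (1/2) f_xx) dt + f_x dB_t. Compute partials of f(t, x) = 3*x*cos(4*t/3)/2:
  f_t(t,x)  = -2*x*sin(4*t/3)
  f_x(t,x)  = 3*cos(4*t/3)/2
  f_xx(t,x) = 0
Assemble drift = f_t + (1/2) f_xx = -2*x*sin(4*t/3) and diffusion = f_x = 3*cos(4*t/3)/2. Substituting x = B_t:
  d(3*B_t*cos(4*t/3)/2) = (-2*B_t*sin(4*t/3)) dt + (3*cos(4*t/3)/2) dB_t.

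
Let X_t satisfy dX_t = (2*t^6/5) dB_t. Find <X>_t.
<X>_t = 4*t^13/325

For an Itô process dX_t = a(t) dt + b(t) dB_t, the quadratic variation is <X>_t = int_0^t b(s)^2 ds (the drift term does not contribute). Here b(s) = 2*s^6/5, so
  b(s)^2 = 4*s^12/25.
Integrating from 0 to t:
  <X>_t = int_0^t (4*s^12/25) ds = 4*t^13/325.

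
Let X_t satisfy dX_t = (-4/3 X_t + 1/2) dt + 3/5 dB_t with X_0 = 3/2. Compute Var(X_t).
Var(X_t) = 27/200 - 27*exp(-8*t/3)/200

The variance V(t) = Var(X_t) satisfies V'(t) = 2 a V(t) + c^2 with V(0) = 0 (drift coefficient is linear in X, diffusion is constant). With a = -4/3, c = 3/5, the solution is
  V(t) = (c^2 / (2 a)) * (exp(2 a t) - 1)
       = ((3/5)^2 / (2*(-4/3))) * (exp((-8/3) t) - 1)
       = 27/200 - 27*exp(-8*t/3)/200.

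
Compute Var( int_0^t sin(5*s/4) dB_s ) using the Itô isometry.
Var = t/2 - sin(5*t/2)/5

The Itô integral of a deterministic integrand f(s) has mean 0 because each increment f(s) * (B_{s+ds} - B_s) has mean 0. By the Itô isometry:
  Var( int_0^t f(s) dB_s ) = E[ (int_0^t f(s) dB_s)^2 ] = int_0^t f(s)^2 ds.
Here f(s) = sin(5*s/4), so f(s)^2 = sin(5*s/4)^2. Integrate:
  int_0^t (sin(5*s/4)^2) ds = t/2 - sin(5*t/2)/5.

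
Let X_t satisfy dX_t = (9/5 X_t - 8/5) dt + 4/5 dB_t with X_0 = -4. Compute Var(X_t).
Var(X_t) = 8*exp(18*t/5)/45 - 8/45

The variance V(t) = Var(X_t) satisfies V'(t) = 2 a V(t) + c^2 with V(0) = 0 (drift coefficient is linear in X, diffusion is constant). With a = 9/5, c = 4/5, the solution is
  V(t) = (c^2 / (2 a)) * (exp(2 a t) - 1)
       = ((4/5)^2 / (2*(9/5))) * (exp((18/5) t) - 1)
       = 8*exp(18*t/5)/45 - 8/45.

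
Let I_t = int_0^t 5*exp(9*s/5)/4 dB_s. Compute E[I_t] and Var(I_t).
E[I_t] = 0; Var(I_t) = 125*exp(18*t/5)/288 - 125/288

The Itô integral of a deterministic integrand f(s) has mean 0 because each increment f(s) * (B_{s+ds} - B_s) has mean 0. By the Itô isometry:
  Var( int_0^t f(s) dB_s ) = E[ (int_0^t f(s) dB_s)^2 ] = int_0^t f(s)^2 ds.
Here f(s) = 5*exp(9*s/5)/4, so f(s)^2 = 25*exp(18*s/5)/16. Integrate:
  int_0^t (25*exp(18*s/5)/16) ds = 125*exp(18*t/5)/288 - 125/288.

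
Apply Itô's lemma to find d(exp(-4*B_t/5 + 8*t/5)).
d(exp(-4*B_t/5 + 8*t/5)) = (48*exp(-4*B_t/5 + 8*t/5)/25) dt + (-4*exp(-4*B_t/5 + 8*t/5)/5) dB_t

Itô's formula for f(t, x): d f(t, B_t) = (f_t + (1/2) f_xx) dt + f_x dB_t. Compute partials of f(t, x) = exp(8*t/5 - 4*x/5):
  f_t(t,x)  = 8*exp(8*t/5 - 4*x/5)/5
  f_x(t,x)  = -4*exp(8*t/5 - 4*x/5)/5
  f_xx(t,x) = 16*exp(8*t/5 - 4*x/5)/25
Assemble drift = f_t + (1/2) f_xx = 48*exp(8*t/5 - 4*x/5)/25 and diffusion = f_x = -4*exp(8*t/5 - 4*x/5)/5. Substituting x = B_t:
  d(exp(-4*B_t/5 + 8*t/5)) = (48*exp(-4*B_t/5 + 8*t/5)/25) dt + (-4*exp(-4*B_t/5 + 8*t/5)/5) dB_t.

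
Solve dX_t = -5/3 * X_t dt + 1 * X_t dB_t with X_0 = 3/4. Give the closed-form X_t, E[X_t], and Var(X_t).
X_t = 3/4 * exp((-13/6) t + (1) B_t); E[X_t] = 3*exp(-5*t/3)/4; Var(X_t) = (9*exp(t) - 9)*exp(-10*t/3)/16

For GBM dX = mu X dt + sigma X dB with X_0 = x_0, apply Itô to Y = log X: dY = (mu - sigma^2/2) dt + sigma dB, so Y_t = log(x_0) + (mu - sigma^2/2) t + sigma B_t and hence X_t = x_0 * exp((mu - sigma^2/2) t + sigma B_t).
With mu = -5/3, sigma = 1, x_0 = 3/4, this gives:
  X_t = 3/4 * exp((-13/6) * t + (1) * B_t).
Since sigma*B_t ~ Normal(0, sigma^2 t), E[exp(sigma*B_t)] = exp(sigma^2 t / 2); so E[X_t] = x_0 * exp((mu - sigma^2/2) t) * exp(sigma^2 t / 2) = x_0 * exp(mu t) = 3*exp(-5*t/3)/4.
Var(X_t) = E[X_t^2] - (E[X_t])^2 = x_0^2 * exp(2 mu t) * (exp(sigma^2 t) - 1) = (9*exp(t) - 9)*exp(-10*t/3)/16.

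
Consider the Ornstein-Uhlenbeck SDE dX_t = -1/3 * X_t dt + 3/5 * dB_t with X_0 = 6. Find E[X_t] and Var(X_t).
E[X_t] = 6*exp(-t/3); Var(X_t) = 27/50 - 27*exp(-2*t/3)/50

The OU SDE dX = -theta X dt + sigma dB admits the integrating factor exp(theta t): d(exp(theta t) X_t) = sigma exp(theta t) dB_t. Integrating from 0 to t:
  X_t = x_0 * exp(-theta t) + sigma * int_0^t exp(-theta (t-s)) dB_s.
The Itô integral has mean 0 and (by the Itô isometry) variance sigma^2 * int_0^t exp(-2 theta (t - s)) ds = sigma^2 * (1 - exp(-2 theta t)) / (2 theta).
With theta = 1/3, sigma = 3/5, x_0 = 6:
  E[X_t] = 6 * exp(-1/3 t) = 6*exp(-t/3)
  Var(X_t) = (3/5)^2 * (1 - exp(-2*1/3 t)) / (2 * 1/3) = 27/50 - 27*exp(-2*t/3)/50.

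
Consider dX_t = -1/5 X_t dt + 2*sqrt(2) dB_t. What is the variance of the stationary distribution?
lim Var(X_t) = 20

The OU SDE dX = -theta X dt + sigma dB admits the integrating factor exp(theta t): d(exp(theta t) X_t) = sigma exp(theta t) dB_t. Integrating from 0 to t gives X_t = x_0 * exp(-theta t) + sigma * int_0^t exp(-theta (t-s)) dB_s for any initial x_0. The Itô integral has variance (by the Itô isometry) sigma^2 * int_0^t exp(-2 theta (t - s)) ds = sigma^2 * (1 - exp(-2 theta t)) / (2 theta), independent of x_0.
With theta = 1/5, sigma = 2*sqrt(2):
  Var(X_t) = (2*sqrt(2))^2 * (1 - exp(-2*1/5 t)) / (2 * 1/5) = 20 - 20*exp(-2*t/5).
As t -> infinity, exp(-2*1/5 t) -> 0, so the stationary variance is sigma^2 / (2 theta) = 20.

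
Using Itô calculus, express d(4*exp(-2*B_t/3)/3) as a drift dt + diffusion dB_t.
d(4*exp(-2*B_t/3)/3) = (8*exp(-2*B_t/3)/27) dt + (-8*exp(-2*B_t/3)/9) dB_t

Itô's formula for f(B_t) gives d f(B_t) = f'(B_t) dB_t + (1/2) f''(B_t) dt. Compute derivatives of f(x) = 4*exp(-2*x/3)/3:
  f'(x)  = -8*exp(-2*x/3)/9
  f''(x) = 16*exp(-2*x/3)/27
Substitute x = B_t and multiply the f'' term by 1/2:
  drift     = (1/2) * (16*exp(-2*x/3)/27) evaluated at B_t = 8*exp(-2*B_t/3)/27
  diffusion = (-8*exp(-2*x/3)/9) evaluated at B_t = -8*exp(-2*B_t/3)/9
Therefore d(4*exp(-2*B_t/3)/3) = (8*exp(-2*B_t/3)/27) dt + (-8*exp(-2*B_t/3)/9) dB_t.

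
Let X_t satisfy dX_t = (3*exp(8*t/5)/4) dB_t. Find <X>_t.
<X>_t = 45*exp(16*t/5)/256 - 45/256

For an Itô process dX_t = a(t) dt + b(t) dB_t, the quadratic variation is <X>_t = int_0^t b(s)^2 ds (the drift term does not contribute). Here b(s) = 3*exp(8*s/5)/4, so
  b(s)^2 = 9*exp(16*s/5)/16.
Integrating from 0 to t:
  <X>_t = int_0^t (9*exp(16*s/5)/16) ds = 45*exp(16*t/5)/256 - 45/256.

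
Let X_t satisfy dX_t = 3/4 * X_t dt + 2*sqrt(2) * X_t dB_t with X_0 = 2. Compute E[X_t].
E[X_t] = 2*exp(3*t/4)

For GBM dX = mu X dt + sigma X dB with X_0 = x_0, apply Itô to Y = log X: dY = (mu - sigma^2/2) dt + sigma dB, so Y_t = log(x_0) + (mu - sigma^2/2) t + sigma B_t and hence X_t = x_0 * exp((mu - sigma^2/2) t + sigma B_t).
With mu = 3/4, sigma = 2*sqrt(2), x_0 = 2, this gives:
  X_t = 2 * exp((-13/4) * t + (2*sqrt(2)) * B_t).
Since sigma*B_t ~ Normal(0, sigma^2 t), E[exp(sigma*B_t)] = exp(sigma^2 t / 2); so E[X_t] = x_0 * exp((mu - sigma^2/2) t) * exp(sigma^2 t / 2) = x_0 * exp(mu t) = 2*exp(3*t/4).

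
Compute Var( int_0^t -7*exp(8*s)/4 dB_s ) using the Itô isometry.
Var = 49*exp(16*t)/256 - 49/256

The Itô integral of a deterministic integrand f(s) has mean 0 because each increment f(s) * (B_{s+ds} - B_s) has mean 0. By the Itô isometry:
  Var( int_0^t f(s) dB_s ) = E[ (int_0^t f(s) dB_s)^2 ] = int_0^t f(s)^2 ds.
Here f(s) = -7*exp(8*s)/4, so f(s)^2 = 49*exp(16*s)/16. Integrate:
  int_0^t (49*exp(16*s)/16) ds = 49*exp(16*t)/256 - 49/256.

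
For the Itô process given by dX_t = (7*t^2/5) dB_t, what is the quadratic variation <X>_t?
<X>_t = 49*t^5/125

For an Itô process dX_t = a(t) dt + b(t) dB_t, the quadratic variation is <X>_t = int_0^t b(s)^2 ds (the drift term does not contribute). Here b(s) = 7*s^2/5, so
  b(s)^2 = 49*s^4/25.
Integrating from 0 to t:
  <X>_t = int_0^t (49*s^4/25) ds = 49*t^5/125.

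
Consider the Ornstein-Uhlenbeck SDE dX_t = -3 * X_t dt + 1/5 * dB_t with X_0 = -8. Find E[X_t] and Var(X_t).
E[X_t] = -8*exp(-3*t); Var(X_t) = 1/150 - exp(-6*t)/150

The OU SDE dX = -theta X dt + sigma dB admits the integrating factor exp(theta t): d(exp(theta t) X_t) = sigma exp(theta t) dB_t. Integrating from 0 to t:
  X_t = x_0 * exp(-theta t) + sigma * int_0^t exp(-theta (t-s)) dB_s.
The Itô integral has mean 0 and (by the Itô isometry) variance sigma^2 * int_0^t exp(-2 theta (t - s)) ds = sigma^2 * (1 - exp(-2 theta t)) / (2 theta).
With theta = 3, sigma = 1/5, x_0 = -8:
  E[X_t] = -8 * exp(-3 t) = -8*exp(-3*t)
  Var(X_t) = (1/5)^2 * (1 - exp(-2*3 t)) / (2 * 3) = 1/150 - exp(-6*t)/150.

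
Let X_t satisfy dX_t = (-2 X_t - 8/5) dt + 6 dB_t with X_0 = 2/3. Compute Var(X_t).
Var(X_t) = 9 - 9*exp(-4*t)

The variance V(t) = Var(X_t) satisfies V'(t) = 2 a V(t) + c^2 with V(0) = 0 (drift coefficient is linear in X, diffusion is constant). With a = -2, c = 6, the solution is
  V(t) = (c^2 / (2 a)) * (exp(2 a t) - 1)
       = (6^2 / (2*(-2))) * (exp((-4) t) - 1)
       = 9 - 9*exp(-4*t).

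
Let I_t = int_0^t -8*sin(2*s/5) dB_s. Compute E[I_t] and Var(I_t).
E[I_t] = 0; Var(I_t) = 32*t - 40*sin(4*t/5)

The Itô integral of a deterministic integrand f(s) has mean 0 because each increment f(s) * (B_{s+ds} - B_s) has mean 0. By the Itô isometry:
  Var( int_0^t f(s) dB_s ) = E[ (int_0^t f(s) dB_s)^2 ] = int_0^t f(s)^2 ds.
Here f(s) = -8*sin(2*s/5), so f(s)^2 = 64*sin(2*s/5)^2. Integrate:
  int_0^t (64*sin(2*s/5)^2) ds = 32*t - 40*sin(4*t/5).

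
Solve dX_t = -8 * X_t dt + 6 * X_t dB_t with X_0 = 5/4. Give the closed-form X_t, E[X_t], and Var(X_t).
X_t = 5/4 * exp((-26) t + (6) B_t); E[X_t] = 5*exp(-8*t)/4; Var(X_t) = (25*exp(36*t) - 25)*exp(-16*t)/16

For GBM dX = mu X dt + sigma X dB with X_0 = x_0, apply Itô to Y = log X: dY = (mu - sigma^2/2) dt + sigma dB, so Y_t = log(x_0) + (mu - sigma^2/2) t + sigma B_t and hence X_t = x_0 * exp((mu - sigma^2/2) t + sigma B_t).
With mu = -8, sigma = 6, x_0 = 5/4, this gives:
  X_t = 5/4 * exp((-26) * t + (6) * B_t).
Since sigma*B_t ~ Normal(0, sigma^2 t), E[exp(sigma*B_t)] = exp(sigma^2 t / 2); so E[X_t] = x_0 * exp((mu - sigma^2/2) t) * exp(sigma^2 t / 2) = x_0 * exp(mu t) = 5*exp(-8*t)/4.
Var(X_t) = E[X_t^2] - (E[X_t])^2 = x_0^2 * exp(2 mu t) * (exp(sigma^2 t) - 1) = (25*exp(36*t) - 25)*exp(-16*t)/16.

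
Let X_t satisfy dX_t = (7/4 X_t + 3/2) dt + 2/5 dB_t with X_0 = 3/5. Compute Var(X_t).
Var(X_t) = 8*exp(7*t/2)/175 - 8/175

The variance V(t) = Var(X_t) satisfies V'(t) = 2 a V(t) + c^2 with V(0) = 0 (drift coefficient is linear in X, diffusion is constant). With a = 7/4, c = 2/5, the solution is
  V(t) = (c^2 / (2 a)) * (exp(2 a t) - 1)
       = ((2/5)^2 / (2*(7/4))) * (exp((7/2) t) - 1)
       = 8*exp(7*t/2)/175 - 8/175.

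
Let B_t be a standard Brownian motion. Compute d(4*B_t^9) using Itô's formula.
d(4*B_t^9) = (144*B_t^7) dt + (36*B_t^8) dB_t

Itô's formula for f(B_t) gives d f(B_t) = f'(B_t) dB_t + (1/2) f''(B_t) dt. Compute derivatives of f(x) = 4*x^9:
  f'(x)  = 36*x^8
  f''(x) = 288*x^7
Substitute x = B_t and multiply the f'' term by 1/2:
  drift     = (1/2) * (288*x^7) evaluated at B_t = 144*B_t^7
  diffusion = (36*x^8) evaluated at B_t = 36*B_t^8
Therefore d(4*B_t^9) = (144*B_t^7) dt + (36*B_t^8) dB_t.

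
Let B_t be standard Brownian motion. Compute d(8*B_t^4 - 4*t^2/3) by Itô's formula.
d(8*B_t^4 - 4*t^2/3) = (48*B_t^2 - 8*t/3) dt + (32*B_t^3) dB_t

Itô's formula for f(t, x): d f(t, B_t) = (f_t + (1/2) f_xx) dt + f_x dB_t. Compute partials of f(t, x) = -4*t^2/3 + 8*x^4:
  f_t(t,x)  = -8*t/3
  f_x(t,x)  = 32*x^3
  f_xx(t,x) = 96*x^2
Assemble drift = f_t + (1/2) f_xx = -8*t/3 + 48*x^2 and diffusion = f_x = 32*x^3. Substituting x = B_t:
  d(8*B_t^4 - 4*t^2/3) = (48*B_t^2 - 8*t/3) dt + (32*B_t^3) dB_t.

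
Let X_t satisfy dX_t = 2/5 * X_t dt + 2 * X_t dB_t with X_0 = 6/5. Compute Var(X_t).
Var(X_t) = 36*(exp(4*t) - 1)*exp(4*t/5)/25

For GBM dX = mu X dt + sigma X dB with X_0 = x_0, apply Itô to Y = log X: dY = (mu - sigma^2/2) dt + sigma dB, so Y_t = log(x_0) + (mu - sigma^2/2) t + sigma B_t and hence X_t = x_0 * exp((mu - sigma^2/2) t + sigma B_t).
With mu = 2/5, sigma = 2, x_0 = 6/5, this gives:
  X_t = 6/5 * exp((-8/5) * t + (2) * B_t).
Since sigma*B_t ~ Normal(0, sigma^2 t), E[exp(sigma*B_t)] = exp(sigma^2 t / 2); so E[X_t] = x_0 * exp((mu - sigma^2/2) t) * exp(sigma^2 t / 2) = x_0 * exp(mu t) = 6*exp(2*t/5)/5.
Var(X_t) = E[X_t^2] - (E[X_t])^2 = x_0^2 * exp(2 mu t) * (exp(sigma^2 t) - 1) = 36*(exp(4*t) - 1)*exp(4*t/5)/25.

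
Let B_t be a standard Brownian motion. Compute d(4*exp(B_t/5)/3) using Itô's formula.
d(4*exp(B_t/5)/3) = (2*exp(B_t/5)/75) dt + (4*exp(B_t/5)/15) dB_t

Itô's formula for f(B_t) gives d f(B_t) = f'(B_t) dB_t + (1/2) f''(B_t) dt. Compute derivatives of f(x) = 4*exp(x/5)/3:
  f'(x)  = 4*exp(x/5)/15
  f''(x) = 4*exp(x/5)/75
Substitute x = B_t and multiply the f'' term by 1/2:
  drift     = (1/2) * (4*exp(x/5)/75) evaluated at B_t = 2*exp(B_t/5)/75
  diffusion = (4*exp(x/5)/15) evaluated at B_t = 4*exp(B_t/5)/15
Therefore d(4*exp(B_t/5)/3) = (2*exp(B_t/5)/75) dt + (4*exp(B_t/5)/15) dB_t.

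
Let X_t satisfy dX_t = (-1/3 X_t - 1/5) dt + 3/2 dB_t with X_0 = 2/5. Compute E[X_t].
E[X_t] = -3/5 + exp(-t/3)

Taking expectations and using E[dB_t] = 0, the mean m(t) = E[X_t] satisfies the ODE m'(t) = a m(t) + b with m(0) = x_0. With a = -1/3, b = -1/5, x_0 = 2/5, the solution is
  m(t) = x_0 * exp(a t) + (b/a) * (exp(a t) - 1)
       = (2/5) * exp((-1/3) t) + ((-1/5)/(-1/3)) * (exp((-1/3) t) - 1)
       = -3/5 + exp(-t/3).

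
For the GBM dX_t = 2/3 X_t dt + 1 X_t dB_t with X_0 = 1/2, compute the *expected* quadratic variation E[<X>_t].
E[<X>_t] = 3*exp(7*t/3)/28 - 3/28

<X>_t = int_0^t (1 * X_s)^2 ds. Taking expectation inside the integral: E[<X>_t] = 1^2 * int_0^t E[X_s^2] ds. For GBM, E[X_s^2] = x_0^2 * exp((2 mu + sigma^2) s). Integrating:
  E[<X>_t] = 1^2 * (1/2)^2 * (exp((2*(2/3) + 1^2) t) - 1) / (2*(2/3) + 1^2)
           = 1^2 * (1/2)^2 * (exp((7/3) t) - 1) / (7/3) = 3*exp(7*t/3)/28 - 3/28.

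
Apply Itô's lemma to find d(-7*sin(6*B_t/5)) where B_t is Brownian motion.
d(-7*sin(6*B_t/5)) = (126*sin(6*B_t/5)/25) dt + (-42*cos(6*B_t/5)/5) dB_t

Itô's formula for f(B_t) gives d f(B_t) = f'(B_t) dB_t + (1/2) f''(B_t) dt. Compute derivatives of f(x) = -7*sin(6*x/5):
  f'(x)  = -42*cos(6*x/5)/5
  f''(x) = 252*sin(6*x/5)/25
Substitute x = B_t and multiply the f'' term by 1/2:
  drift     = (1/2) * (252*sin(6*x/5)/25) evaluated at B_t = 126*sin(6*B_t/5)/25
  diffusion = (-42*cos(6*x/5)/5) evaluated at B_t = -42*cos(6*B_t/5)/5
Therefore d(-7*sin(6*B_t/5)) = (126*sin(6*B_t/5)/25) dt + (-42*cos(6*B_t/5)/5) dB_t.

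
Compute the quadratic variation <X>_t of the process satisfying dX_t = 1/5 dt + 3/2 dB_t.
<X>_t = 9*t/4

For an Itô process dX_t = a(t) dt + b(t) dB_t, the quadratic variation is <X>_t = int_0^t b(s)^2 ds (the drift term does not contribute). Here b(s) = 3/2, so
  b(s)^2 = 9/4.
Integrating from 0 to t:
  <X>_t = int_0^t (9/4) ds = 9*t/4.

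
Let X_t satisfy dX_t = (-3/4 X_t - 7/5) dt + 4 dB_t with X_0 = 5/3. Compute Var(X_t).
Var(X_t) = 32/3 - 32*exp(-3*t/2)/3

The variance V(t) = Var(X_t) satisfies V'(t) = 2 a V(t) + c^2 with V(0) = 0 (drift coefficient is linear in X, diffusion is constant). With a = -3/4, c = 4, the solution is
  V(t) = (c^2 / (2 a)) * (exp(2 a t) - 1)
       = (4^2 / (2*(-3/4))) * (exp((-3/2) t) - 1)
       = 32/3 - 32*exp(-3*t/2)/3.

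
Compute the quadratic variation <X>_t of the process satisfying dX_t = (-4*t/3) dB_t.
<X>_t = 16*t^3/27

For an Itô process dX_t = a(t) dt + b(t) dB_t, the quadratic variation is <X>_t = int_0^t b(s)^2 ds (the drift term does not contribute). Here b(s) = -4*s/3, so
  b(s)^2 = 16*s^2/9.
Integrating from 0 to t:
  <X>_t = int_0^t (16*s^2/9) ds = 16*t^3/27.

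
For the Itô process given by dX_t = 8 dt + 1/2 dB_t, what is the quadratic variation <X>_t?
<X>_t = t/4

For an Itô process dX_t = a(t) dt + b(t) dB_t, the quadratic variation is <X>_t = int_0^t b(s)^2 ds (the drift term does not contribute). Here b(s) = 1/2, so
  b(s)^2 = 1/4.
Integrating from 0 to t:
  <X>_t = int_0^t (1/4) ds = t/4.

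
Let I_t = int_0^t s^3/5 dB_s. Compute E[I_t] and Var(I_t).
E[I_t] = 0; Var(I_t) = t^7/175

The Itô integral of a deterministic integrand f(s) has mean 0 because each increment f(s) * (B_{s+ds} - B_s) has mean 0. By the Itô isometry:
  Var( int_0^t f(s) dB_s ) = E[ (int_0^t f(s) dB_s)^2 ] = int_0^t f(s)^2 ds.
Here f(s) = s^3/5, so f(s)^2 = s^6/25. Integrate:
  int_0^t (s^6/25) ds = t^7/175.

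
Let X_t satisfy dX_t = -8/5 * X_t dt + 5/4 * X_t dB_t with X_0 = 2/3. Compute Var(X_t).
Var(X_t) = (4*exp(25*t/16) - 4)*exp(-16*t/5)/9

For GBM dX = mu X dt + sigma X dB with X_0 = x_0, apply Itô to Y = log X: dY = (mu - sigma^2/2) dt + sigma dB, so Y_t = log(x_0) + (mu - sigma^2/2) t + sigma B_t and hence X_t = x_0 * exp((mu - sigma^2/2) t + sigma B_t).
With mu = -8/5, sigma = 5/4, x_0 = 2/3, this gives:
  X_t = 2/3 * exp((-381/160) * t + (5/4) * B_t).
Since sigma*B_t ~ Normal(0, sigma^2 t), E[exp(sigma*B_t)] = exp(sigma^2 t / 2); so E[X_t] = x_0 * exp((mu - sigma^2/2) t) * exp(sigma^2 t / 2) = x_0 * exp(mu t) = 2*exp(-8*t/5)/3.
Var(X_t) = E[X_t^2] - (E[X_t])^2 = x_0^2 * exp(2 mu t) * (exp(sigma^2 t) - 1) = (4*exp(25*t/16) - 4)*exp(-16*t/5)/9.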